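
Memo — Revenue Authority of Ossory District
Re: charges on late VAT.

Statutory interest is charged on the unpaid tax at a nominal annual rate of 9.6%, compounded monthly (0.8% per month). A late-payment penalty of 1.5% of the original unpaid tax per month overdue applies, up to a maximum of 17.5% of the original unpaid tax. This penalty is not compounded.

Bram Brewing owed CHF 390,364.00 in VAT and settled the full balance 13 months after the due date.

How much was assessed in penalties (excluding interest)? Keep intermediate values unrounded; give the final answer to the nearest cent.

Penalty (uncapped): 13 × 1.5% × CHF 390,364.00 = CHF 76,120.98; cap = 17.5% × CHF 390,364.00 = CHF 68,313.70 → penalty = CHF 68,313.70

CHF 68,313.70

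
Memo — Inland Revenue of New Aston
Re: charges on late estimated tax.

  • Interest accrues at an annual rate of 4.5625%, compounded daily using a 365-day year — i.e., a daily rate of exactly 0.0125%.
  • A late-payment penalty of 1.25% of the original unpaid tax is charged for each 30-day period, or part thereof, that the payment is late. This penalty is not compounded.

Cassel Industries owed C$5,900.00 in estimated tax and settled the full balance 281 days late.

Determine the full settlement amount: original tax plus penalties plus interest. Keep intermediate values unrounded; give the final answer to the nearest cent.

C$6,848.41

Penalty periods: ⌈281/30⌉ = 10; penalty = 10 × 1.25% × C$5,900.00 = C$737.50
Interest: C$5,900.00 × ((1 + 0.000125)^281 − 1) = C$5,900.00 × 0.03574690… = C$210.9067…
Total = C$5,900.00 + C$737.5000 + C$210.9067… = C$6,848.41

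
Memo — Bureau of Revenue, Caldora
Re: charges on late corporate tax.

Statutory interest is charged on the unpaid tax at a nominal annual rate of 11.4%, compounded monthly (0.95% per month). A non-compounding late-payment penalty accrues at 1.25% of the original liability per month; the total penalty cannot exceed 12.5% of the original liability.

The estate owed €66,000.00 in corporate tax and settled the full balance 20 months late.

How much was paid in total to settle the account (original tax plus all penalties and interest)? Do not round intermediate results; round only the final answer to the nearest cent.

Penalty (uncapped): 20 × 1.25% × €66,000.00 = €16,500.00; cap = 12.5% × €66,000.00 = €8,250.00 → penalty = €8,250.00
Interest: €66,000.00 × ((1 + 0.0095)^20 − 1) = €66,000.00 × 0.2081656… = €13,738.9295…
Total = €66,000.00 + €8,250.0000 + €13,738.9295… = €87,988.93

€87,988.93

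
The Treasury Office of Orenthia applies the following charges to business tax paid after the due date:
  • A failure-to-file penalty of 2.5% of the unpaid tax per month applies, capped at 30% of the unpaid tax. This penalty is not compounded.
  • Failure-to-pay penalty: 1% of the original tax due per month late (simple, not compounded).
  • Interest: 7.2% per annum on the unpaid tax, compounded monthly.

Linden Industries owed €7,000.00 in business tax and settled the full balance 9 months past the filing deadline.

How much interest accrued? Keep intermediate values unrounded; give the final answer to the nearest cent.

€387.20

Interest (7.2%/yr ÷ 12 = 0.6%/month): €7,000.00 × ((1 + 0.006)^9 − 1) = €387.2002…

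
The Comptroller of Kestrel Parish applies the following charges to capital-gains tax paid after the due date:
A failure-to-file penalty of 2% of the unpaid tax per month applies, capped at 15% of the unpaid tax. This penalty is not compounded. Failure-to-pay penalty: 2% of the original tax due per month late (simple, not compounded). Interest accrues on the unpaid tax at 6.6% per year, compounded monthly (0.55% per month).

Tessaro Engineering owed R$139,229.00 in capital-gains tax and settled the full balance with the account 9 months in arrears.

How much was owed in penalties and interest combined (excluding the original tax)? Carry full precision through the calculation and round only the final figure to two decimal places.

R$52,990.99

Failure-to-file: 9 × 2% × R$139,229.00 = R$25,061.22, capped at 15% × R$139,229.00 = R$20,884.35
Failure-to-pay penalty = 2% × R$139,229.00 × 9 mo = R$25,061.22
Interest: R$139,229.00 × ((1 + 0.0055)^9 − 1) = R$139,229.00 × 0.0506031… = R$7,045.4178…
Penalties + interest = R$45,945.5700 + R$7,045.4178… = R$52,990.99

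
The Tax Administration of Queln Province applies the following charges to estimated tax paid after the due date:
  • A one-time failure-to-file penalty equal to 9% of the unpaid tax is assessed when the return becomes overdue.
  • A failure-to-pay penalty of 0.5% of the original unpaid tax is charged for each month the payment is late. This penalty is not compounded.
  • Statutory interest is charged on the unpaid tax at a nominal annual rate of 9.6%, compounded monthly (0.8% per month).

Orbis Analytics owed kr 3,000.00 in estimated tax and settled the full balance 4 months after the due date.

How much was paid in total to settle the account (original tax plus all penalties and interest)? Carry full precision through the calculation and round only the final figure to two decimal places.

kr 3,427.16

Failure-to-file penalty: 9% × kr 3,000.00 = kr 270.00
Failure-to-pay penalty = 0.5% × kr 3,000.00 × 4 mo = kr 60.00
Interest: kr 3,000.00 × ((1 + 0.008)^4 − 1) = kr 3,000.00 × 0.0323861… = kr 97.1582…
Total = kr 3,000.00 + kr 330.0000 + kr 97.1582… = kr 3,427.16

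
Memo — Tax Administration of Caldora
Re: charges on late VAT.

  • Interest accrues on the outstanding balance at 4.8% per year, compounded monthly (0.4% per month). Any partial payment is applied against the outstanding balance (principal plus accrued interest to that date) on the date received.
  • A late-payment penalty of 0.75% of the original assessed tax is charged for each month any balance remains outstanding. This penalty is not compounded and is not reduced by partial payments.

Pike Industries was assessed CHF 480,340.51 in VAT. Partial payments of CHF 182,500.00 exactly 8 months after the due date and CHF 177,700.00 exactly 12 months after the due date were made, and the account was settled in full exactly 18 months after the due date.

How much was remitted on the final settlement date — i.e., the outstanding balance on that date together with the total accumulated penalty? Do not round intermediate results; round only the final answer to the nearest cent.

CHF 209,031.85

Balance at month 8: CHF 480,340.5100 × (1 + 0.004)^8 = CHF 495,928.3290…
After CHF 182,500.00 payment: CHF 495,928.3290… − CHF 182,500.00 = CHF 313,428.3290…
Balance at month 12: CHF 313,428.3290… × (1 + 0.004)^4 = CHF 318,473.3517…
After CHF 177,700.00 payment: CHF 318,473.3517… − CHF 177,700.00 = CHF 140,773.3517…
Balance at month 18: CHF 140,773.3517… × (1 + 0.004)^6 = CHF 144,185.8785…
Penalty: 18 × 0.75% × CHF 480,340.51 = CHF 64,845.97…
Final settlement = outstanding balance + penalty = CHF 144,185.8785… + CHF 64,845.97… = CHF 209,031.85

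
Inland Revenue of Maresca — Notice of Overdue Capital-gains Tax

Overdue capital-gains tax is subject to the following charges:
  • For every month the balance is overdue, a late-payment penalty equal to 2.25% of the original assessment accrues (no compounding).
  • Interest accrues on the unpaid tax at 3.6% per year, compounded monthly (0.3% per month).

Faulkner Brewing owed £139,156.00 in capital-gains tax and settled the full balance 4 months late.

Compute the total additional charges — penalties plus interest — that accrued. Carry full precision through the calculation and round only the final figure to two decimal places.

£14,201.44

Late-payment penalty = 2.25% × £139,156.00 × 4 mo = £12,524.04
Interest: £139,156.00 × ((1 + 0.003)^4 − 1) = £139,156.00 × 0.0120541… = £1,677.4015…
Penalties + interest = £12,524.0400 + £1,677.4015… = £14,201.44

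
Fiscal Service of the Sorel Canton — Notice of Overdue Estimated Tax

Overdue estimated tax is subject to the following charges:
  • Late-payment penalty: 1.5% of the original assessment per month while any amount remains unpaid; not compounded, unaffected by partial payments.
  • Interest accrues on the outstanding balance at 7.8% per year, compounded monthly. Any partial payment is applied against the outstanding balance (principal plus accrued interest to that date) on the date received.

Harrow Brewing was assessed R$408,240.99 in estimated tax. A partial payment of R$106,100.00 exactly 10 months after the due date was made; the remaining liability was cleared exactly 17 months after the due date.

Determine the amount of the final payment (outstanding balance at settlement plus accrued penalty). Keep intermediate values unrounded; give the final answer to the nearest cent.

R$448,854.11

Monthly rate = 7.8% ÷ 12 = 0.65%
Balance at month 10: R$408,240.9900 × (1 + 0.0065)^10 = R$435,566.4303…
After R$106,100.00 payment: R$435,566.4303… − R$106,100.00 = R$329,466.4303…
Balance at month 17: R$329,466.4303… × (1 + 0.0065)^7 = R$344,752.6595…
Penalty: 17 × 1.5% × R$408,240.99 = R$104,101.45…
Final settlement = outstanding balance + penalty = R$344,752.6595… + R$104,101.45… = R$448,854.11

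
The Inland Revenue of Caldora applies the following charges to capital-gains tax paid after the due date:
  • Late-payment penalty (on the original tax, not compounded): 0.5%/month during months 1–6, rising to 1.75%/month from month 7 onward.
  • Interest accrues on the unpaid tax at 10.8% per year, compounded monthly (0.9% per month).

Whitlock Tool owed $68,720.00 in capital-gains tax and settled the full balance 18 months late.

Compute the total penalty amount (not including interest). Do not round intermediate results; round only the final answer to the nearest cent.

$16,492.80

Penalty, months 1–6: 6 × 0.5% × $68,720.00 = $2,061.60
Penalty, months 7–18: 12 × 1.75% × $68,720.00 = $14,431.20
Total penalty = $2,061.60 + $14,431.20 = $16,492.80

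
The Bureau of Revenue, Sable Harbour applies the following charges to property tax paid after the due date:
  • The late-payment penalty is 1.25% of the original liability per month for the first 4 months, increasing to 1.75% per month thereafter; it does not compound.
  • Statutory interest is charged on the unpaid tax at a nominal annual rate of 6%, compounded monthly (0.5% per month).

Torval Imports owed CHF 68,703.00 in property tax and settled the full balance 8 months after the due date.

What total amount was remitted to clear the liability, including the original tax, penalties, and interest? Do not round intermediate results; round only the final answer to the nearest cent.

CHF 79,744.06

Penalty, months 1–4: 4 × 1.25% × CHF 68,703.00 = CHF 3,435.15
Penalty, months 5–8: 4 × 1.75% × CHF 68,703.00 = CHF 4,809.21
Interest: CHF 68,703.00 × ((1 + 0.005)^8 − 1) = CHF 68,703.00 × 0.0407070… = CHF 2,796.6960…
Total = CHF 68,703.00 + CHF 8,244.3600 + CHF 2,796.6960… = CHF 79,744.06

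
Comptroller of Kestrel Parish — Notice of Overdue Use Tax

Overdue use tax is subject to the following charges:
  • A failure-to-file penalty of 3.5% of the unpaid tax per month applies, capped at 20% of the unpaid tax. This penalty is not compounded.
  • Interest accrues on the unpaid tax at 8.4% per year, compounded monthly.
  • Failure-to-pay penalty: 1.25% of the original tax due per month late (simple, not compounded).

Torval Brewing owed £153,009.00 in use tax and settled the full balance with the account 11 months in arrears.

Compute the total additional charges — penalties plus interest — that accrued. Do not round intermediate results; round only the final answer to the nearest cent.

Failure-to-file: 11 × 3.5% × £153,009.00 = £58,908.47…, capped at 20% × £153,009.00 = £30,601.80
Failure-to-pay penalty: 11 × 1.25% × £153,009.00 = £21,038.74…
Interest (8.4%/yr ÷ 12 = 0.7%/month): £153,009.00 × ((1 + 0.007)^11 − 1) = £12,202.8342…
Penalties + interest = £51,640.5375 + £12,202.8342… = £63,843.37

£63,843.37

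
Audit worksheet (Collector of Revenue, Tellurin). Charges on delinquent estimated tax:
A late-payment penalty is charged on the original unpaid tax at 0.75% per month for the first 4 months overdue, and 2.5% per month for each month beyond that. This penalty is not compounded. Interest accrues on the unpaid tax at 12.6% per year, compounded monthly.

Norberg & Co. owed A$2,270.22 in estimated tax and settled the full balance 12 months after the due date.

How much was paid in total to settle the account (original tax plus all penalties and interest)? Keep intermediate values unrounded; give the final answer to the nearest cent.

A$3,095.53

Penalty, months 1–4: 4 × 0.75% × A$2,270.22 = A$68.11…
Penalty, months 5–12: 8 × 2.5% × A$2,270.22 = A$454.04…
Interest (12.6%/yr ÷ 12 = 1.05%/month): A$2,270.22 × ((1 + 0.0105)^12 − 1) = A$303.1590…
Total = A$2,270.22 + A$522.1506 + A$303.1590… = A$3,095.53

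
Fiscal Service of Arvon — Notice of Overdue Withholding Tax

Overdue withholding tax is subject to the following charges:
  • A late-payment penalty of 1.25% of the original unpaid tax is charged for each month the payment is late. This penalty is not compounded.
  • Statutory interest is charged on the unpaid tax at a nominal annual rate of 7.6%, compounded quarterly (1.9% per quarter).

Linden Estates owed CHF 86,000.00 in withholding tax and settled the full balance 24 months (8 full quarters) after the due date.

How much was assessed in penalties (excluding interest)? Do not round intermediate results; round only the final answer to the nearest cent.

CHF 25,800.00

Late-payment penalty: 24 × 1.25% × CHF 86,000.00 = CHF 25,800.00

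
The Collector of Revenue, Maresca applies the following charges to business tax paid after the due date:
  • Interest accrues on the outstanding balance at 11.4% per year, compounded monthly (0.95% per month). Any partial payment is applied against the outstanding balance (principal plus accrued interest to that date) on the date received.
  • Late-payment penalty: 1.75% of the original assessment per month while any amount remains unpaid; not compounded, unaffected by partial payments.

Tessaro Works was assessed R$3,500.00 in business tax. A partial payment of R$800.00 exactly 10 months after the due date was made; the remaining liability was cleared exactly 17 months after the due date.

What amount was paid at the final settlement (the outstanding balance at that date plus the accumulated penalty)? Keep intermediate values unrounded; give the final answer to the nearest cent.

Balance at month 10: R$3,500.0000 × (1 + 0.0095)^10 = R$3,847.0805…
After R$800.00 payment: R$3,847.0805… − R$800.00 = R$3,047.0805…
Balance at month 17: R$3,047.0805… × (1 + 0.0095)^7 = R$3,255.5787…
Penalty: 17 × 1.75% × R$3,500.00 = R$1,041.25
Final settlement = outstanding balance + penalty = R$3,255.5787… + R$1,041.25 = R$4,296.83

R$4,296.83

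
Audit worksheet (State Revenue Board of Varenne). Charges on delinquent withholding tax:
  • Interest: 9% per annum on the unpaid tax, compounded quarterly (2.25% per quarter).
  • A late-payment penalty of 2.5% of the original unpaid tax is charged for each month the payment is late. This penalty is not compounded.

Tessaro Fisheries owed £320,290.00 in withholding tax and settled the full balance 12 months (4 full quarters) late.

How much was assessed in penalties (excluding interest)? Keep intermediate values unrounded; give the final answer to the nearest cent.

Late-payment penalty: 12 × 2.5% × £320,290.00 = £96,087.00

£96,087.00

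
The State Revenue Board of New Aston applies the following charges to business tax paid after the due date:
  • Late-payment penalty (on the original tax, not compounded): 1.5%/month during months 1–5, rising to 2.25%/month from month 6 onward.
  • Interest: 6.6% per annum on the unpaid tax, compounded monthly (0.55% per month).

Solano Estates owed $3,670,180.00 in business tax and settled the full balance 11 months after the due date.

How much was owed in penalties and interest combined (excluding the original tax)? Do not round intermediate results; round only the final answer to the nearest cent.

$998,991.82

Penalty, months 1–5: 5 × 1.5% × $3,670,180.00 = $275,263.50
Penalty, months 6–11: 6 × 2.25% × $3,670,180.00 = $495,474.30
Interest: $3,670,180.00 × ((1 + 0.0055)^11 − 1) = $3,670,180.00 × 0.0621915… = $228,254.0222…
Penalties + interest = $770,737.8000 + $228,254.0222… = $998,991.82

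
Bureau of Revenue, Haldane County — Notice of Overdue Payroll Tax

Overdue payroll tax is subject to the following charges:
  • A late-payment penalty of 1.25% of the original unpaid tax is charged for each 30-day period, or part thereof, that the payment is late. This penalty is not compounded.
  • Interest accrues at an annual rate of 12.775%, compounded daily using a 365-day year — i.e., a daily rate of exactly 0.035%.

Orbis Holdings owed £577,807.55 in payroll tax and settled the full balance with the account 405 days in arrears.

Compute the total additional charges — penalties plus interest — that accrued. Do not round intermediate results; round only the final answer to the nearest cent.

£189,093.28

Penalty periods: ⌈405/30⌉ = 14; penalty = 14 × 1.25% × £577,807.55 = £101,116.32…
Interest: £577,807.55 × ((1 + 0.00035)^405 − 1) = £577,807.55 × 0.15225996… = £87,976.9564…
Penalties + interest = £101,116.3213… + £87,976.9564… = £189,093.28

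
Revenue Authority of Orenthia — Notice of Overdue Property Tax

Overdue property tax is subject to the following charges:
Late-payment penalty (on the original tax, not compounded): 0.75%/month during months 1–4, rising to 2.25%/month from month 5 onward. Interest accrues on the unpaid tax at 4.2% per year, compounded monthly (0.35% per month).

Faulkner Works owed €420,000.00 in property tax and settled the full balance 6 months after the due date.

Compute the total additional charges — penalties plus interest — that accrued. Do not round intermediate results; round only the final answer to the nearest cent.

€40,397.54

Penalty, months 1–4: 4 × 0.75% × €420,000.00 = €12,600.00
Penalty, months 5–6: 2 × 2.25% × €420,000.00 = €18,900.00
Interest: €420,000.00 × ((1 + 0.0035)^6 − 1) = €420,000.00 × 0.0211846… = €8,897.5361…
Penalties + interest = €31,500.0000 + €8,897.5361… = €40,397.54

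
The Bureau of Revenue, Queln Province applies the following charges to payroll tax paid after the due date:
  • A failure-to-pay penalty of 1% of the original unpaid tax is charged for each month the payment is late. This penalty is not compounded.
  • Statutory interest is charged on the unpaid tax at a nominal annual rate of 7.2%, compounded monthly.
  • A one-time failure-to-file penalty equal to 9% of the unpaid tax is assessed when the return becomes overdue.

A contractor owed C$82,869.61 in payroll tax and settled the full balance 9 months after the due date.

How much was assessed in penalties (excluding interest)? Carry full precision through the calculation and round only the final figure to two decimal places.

Failure-to-file penalty: 9% × C$82,869.61 = C$7,458.26…
Failure-to-pay penalty = 1% × C$82,869.61 × 9 mo = C$7,458.26…
Total penalty = C$7,458.26… + C$7,458.26… = C$14,916.53

C$14,916.53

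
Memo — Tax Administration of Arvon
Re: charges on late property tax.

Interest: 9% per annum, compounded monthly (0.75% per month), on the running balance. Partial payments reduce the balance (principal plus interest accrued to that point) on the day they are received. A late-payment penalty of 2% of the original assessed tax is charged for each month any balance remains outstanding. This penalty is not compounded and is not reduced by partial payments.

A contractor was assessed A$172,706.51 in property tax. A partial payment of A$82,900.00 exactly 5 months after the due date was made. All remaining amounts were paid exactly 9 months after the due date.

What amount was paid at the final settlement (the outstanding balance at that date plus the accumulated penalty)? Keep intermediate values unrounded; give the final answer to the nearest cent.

A$130,392.17

Balance at month 5: A$172,706.5100 × (1 + 0.0075)^5 = A$179,280.8829…
After A$82,900.00 payment: A$179,280.8829… − A$82,900.00 = A$96,380.8829…
Balance at month 9: A$96,380.8829… × (1 + 0.0075)^4 = A$99,305.0009…
Penalty: 9 × 2% × A$172,706.51 = A$31,087.17…
Final settlement = outstanding balance + penalty = A$99,305.0009… + A$31,087.17… = A$130,392.17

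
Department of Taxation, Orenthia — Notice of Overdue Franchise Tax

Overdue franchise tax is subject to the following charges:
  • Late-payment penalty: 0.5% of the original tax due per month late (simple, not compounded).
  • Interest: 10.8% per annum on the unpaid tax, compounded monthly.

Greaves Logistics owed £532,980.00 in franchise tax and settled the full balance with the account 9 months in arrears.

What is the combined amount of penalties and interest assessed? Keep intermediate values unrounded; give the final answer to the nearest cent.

Late-payment penalty = 0.5% × £532,980.00 × 9 mo = £23,984.10
Interest (10.8%/yr ÷ 12 = 0.9%/month): £532,980.00 × ((1 + 0.009)^9 − 1) = £44,758.6318…
Penalties + interest = £23,984.1000 + £44,758.6318… = £68,742.73

£68,742.73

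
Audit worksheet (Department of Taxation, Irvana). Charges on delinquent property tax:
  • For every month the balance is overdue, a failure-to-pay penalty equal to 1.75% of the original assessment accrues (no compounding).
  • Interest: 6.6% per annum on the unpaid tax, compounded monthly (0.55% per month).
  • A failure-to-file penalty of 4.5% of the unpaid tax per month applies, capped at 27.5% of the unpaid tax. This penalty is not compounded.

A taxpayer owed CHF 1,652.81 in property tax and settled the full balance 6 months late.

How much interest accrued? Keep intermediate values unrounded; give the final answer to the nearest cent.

CHF 55.30

Interest: CHF 1,652.81 × ((1 + 0.0055)^6 − 1) = CHF 1,652.81 × 0.0334571… = CHF 55.2982…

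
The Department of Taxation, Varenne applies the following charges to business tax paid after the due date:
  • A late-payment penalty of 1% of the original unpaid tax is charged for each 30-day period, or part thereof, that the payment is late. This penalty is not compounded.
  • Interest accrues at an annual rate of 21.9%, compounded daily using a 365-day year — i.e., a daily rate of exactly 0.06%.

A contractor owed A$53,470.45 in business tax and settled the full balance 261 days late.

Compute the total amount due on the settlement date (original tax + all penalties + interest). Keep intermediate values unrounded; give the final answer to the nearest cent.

Penalty periods: ⌈261/30⌉ = 9; penalty = 9 × 1% × A$53,470.45 = A$4,812.34…
Interest: A$53,470.45 × ((1 + 0.0006)^261 − 1) = A$53,470.45 × 0.16947279… = A$9,061.7862…
Total = A$53,470.45 + A$4,812.3405 + A$9,061.7862… = A$67,344.58

A$67,344.58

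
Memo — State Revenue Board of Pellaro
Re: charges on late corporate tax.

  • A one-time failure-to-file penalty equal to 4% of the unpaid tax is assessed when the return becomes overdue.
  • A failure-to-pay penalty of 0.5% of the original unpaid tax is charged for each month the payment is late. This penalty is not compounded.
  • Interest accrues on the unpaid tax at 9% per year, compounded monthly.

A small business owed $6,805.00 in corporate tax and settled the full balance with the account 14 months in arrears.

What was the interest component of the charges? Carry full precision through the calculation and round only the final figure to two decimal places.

$750.42

Interest (9%/yr ÷ 12 = 0.75%/month): $6,805.00 × ((1 + 0.0075)^14 − 1) = $750.4250…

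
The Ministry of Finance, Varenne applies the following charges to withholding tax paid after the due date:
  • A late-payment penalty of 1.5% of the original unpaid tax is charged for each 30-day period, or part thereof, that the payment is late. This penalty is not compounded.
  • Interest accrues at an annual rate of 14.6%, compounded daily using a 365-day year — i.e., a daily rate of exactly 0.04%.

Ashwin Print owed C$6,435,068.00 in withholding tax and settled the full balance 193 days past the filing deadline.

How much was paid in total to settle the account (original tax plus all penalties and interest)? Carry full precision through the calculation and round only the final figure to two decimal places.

Penalty periods: ⌈193/30⌉ = 7; penalty = 7 × 1.5% × C$6,435,068.00 = C$675,682.14
Interest: C$6,435,068.00 × ((1 + 0.0004)^193 − 1) = C$6,435,068.00 × 0.08024143… = C$516,359.0701…
Total = C$6,435,068.00 + C$675,682.1400 + C$516,359.0701… = C$7,627,109.21

C$7,627,109.21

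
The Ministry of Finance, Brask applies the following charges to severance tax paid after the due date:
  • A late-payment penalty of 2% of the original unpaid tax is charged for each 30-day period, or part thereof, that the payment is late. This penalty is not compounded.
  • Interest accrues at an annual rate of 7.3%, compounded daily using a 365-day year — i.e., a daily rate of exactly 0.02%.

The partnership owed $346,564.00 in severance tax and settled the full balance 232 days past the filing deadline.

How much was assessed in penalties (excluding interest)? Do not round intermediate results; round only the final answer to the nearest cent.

Penalty periods: ⌈232/30⌉ = 8; penalty = 8 × 2% × $346,564.00 = $55,450.24

$55,450.24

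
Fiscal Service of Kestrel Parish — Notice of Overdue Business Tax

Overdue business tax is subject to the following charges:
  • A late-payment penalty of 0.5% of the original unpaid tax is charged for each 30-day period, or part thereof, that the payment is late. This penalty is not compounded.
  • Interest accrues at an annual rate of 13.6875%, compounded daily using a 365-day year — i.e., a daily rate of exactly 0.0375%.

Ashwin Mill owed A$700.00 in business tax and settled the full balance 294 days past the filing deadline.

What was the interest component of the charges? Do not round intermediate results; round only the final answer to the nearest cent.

Interest: A$700.00 × ((1 + 0.000375)^294 − 1) = A$700.00 × 0.11653410… = A$81.5739…

A$81.57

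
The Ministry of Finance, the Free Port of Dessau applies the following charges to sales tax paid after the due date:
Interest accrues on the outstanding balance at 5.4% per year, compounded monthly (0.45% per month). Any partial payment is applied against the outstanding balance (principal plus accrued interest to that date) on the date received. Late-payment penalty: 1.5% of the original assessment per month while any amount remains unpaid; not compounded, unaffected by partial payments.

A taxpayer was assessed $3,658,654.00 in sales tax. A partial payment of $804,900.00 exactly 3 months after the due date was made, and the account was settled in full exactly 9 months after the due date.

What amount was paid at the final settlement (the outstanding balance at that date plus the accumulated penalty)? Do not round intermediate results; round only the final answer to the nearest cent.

$3,476,564.87

Balance at month 3: $3,658,654.0000 × (1 + 0.0045)^3 = $3,708,268.4256…
After $804,900.00 payment: $3,708,268.4256… − $804,900.00 = $2,903,368.4256…
Balance at month 9: $2,903,368.4256… × (1 + 0.0045)^6 = $2,982,646.5806…
Penalty: 9 × 1.5% × $3,658,654.00 = $493,918.29
Final settlement = outstanding balance + penalty = $2,982,646.5806… + $493,918.29 = $3,476,564.87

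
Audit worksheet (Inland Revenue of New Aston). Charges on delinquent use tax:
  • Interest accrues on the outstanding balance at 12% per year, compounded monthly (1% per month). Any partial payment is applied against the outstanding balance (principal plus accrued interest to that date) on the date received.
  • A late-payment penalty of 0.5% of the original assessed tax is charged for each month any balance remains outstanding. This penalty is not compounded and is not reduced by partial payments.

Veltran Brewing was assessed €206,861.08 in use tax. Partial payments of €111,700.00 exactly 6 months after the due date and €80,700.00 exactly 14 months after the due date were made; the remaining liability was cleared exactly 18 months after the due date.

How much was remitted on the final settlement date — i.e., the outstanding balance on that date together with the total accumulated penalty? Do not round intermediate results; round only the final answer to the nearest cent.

€56,210.76

Balance at month 6: €206,861.0800 × (1 + 0.01)^6 = €219,587.2048…
After €111,700.00 payment: €219,587.2048… − €111,700.00 = €107,887.2048…
Balance at month 14: €107,887.2048… × (1 + 0.01)^8 = €116,826.3832…
After €80,700.00 payment: €116,826.3832… − €80,700.00 = €36,126.3832…
Balance at month 18: €36,126.3832… × (1 + 0.01)^4 = €37,593.2592…
Penalty: 18 × 0.5% × €206,861.08 = €18,617.50…
Final settlement = outstanding balance + penalty = €37,593.2592… + €18,617.50… = €56,210.76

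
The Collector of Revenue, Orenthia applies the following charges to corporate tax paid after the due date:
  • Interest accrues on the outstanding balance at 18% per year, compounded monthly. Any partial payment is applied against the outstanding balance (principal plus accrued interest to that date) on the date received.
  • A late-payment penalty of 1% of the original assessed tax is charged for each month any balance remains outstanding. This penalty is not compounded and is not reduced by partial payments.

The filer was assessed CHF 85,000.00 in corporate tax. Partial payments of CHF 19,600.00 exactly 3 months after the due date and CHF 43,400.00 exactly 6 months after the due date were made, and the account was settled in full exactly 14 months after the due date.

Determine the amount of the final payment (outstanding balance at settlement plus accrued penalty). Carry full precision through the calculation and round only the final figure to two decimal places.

Monthly rate = 18% ÷ 12 = 1.5%
Balance at month 3: CHF 85,000.0000 × (1 + 0.015)^3 = CHF 88,882.6619…
After CHF 19,600.00 payment: CHF 88,882.6619… − CHF 19,600.00 = CHF 69,282.6619…
Balance at month 6: CHF 69,282.6619… × (1 + 0.015)^3 = CHF 72,447.3813…
After CHF 43,400.00 payment: CHF 72,447.3813… − CHF 43,400.00 = CHF 29,047.3813…
Balance at month 14: CHF 29,047.3813… × (1 + 0.015)^8 = CHF 32,721.6597…
Penalty: 14 × 1% × CHF 85,000.00 = CHF 11,900.00
Final settlement = outstanding balance + penalty = CHF 32,721.6597… + CHF 11,900.00 = CHF 44,621.66

CHF 44,621.66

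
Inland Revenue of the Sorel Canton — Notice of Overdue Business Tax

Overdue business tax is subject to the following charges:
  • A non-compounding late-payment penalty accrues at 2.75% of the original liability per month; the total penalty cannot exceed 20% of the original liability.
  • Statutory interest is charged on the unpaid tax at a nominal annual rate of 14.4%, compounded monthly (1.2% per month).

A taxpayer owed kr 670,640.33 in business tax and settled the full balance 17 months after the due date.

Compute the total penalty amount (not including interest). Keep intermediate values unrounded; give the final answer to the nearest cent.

Penalty (uncapped): 17 × 2.75% × kr 670,640.33 = kr 313,524.35…; cap = 20% × kr 670,640.33 = kr 134,128.07… → penalty = kr 134,128.07…

kr 134,128.07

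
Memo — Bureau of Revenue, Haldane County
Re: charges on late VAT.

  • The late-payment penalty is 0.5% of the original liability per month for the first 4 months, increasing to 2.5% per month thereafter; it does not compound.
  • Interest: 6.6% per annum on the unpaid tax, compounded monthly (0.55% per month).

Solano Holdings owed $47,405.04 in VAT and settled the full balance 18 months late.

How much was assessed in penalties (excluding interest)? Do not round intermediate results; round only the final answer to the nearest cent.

Penalty, months 1–4: 4 × 0.5% × $47,405.04 = $948.10…
Penalty, months 5–18: 14 × 2.5% × $47,405.04 = $16,591.76…
Total penalty = $948.10… + $16,591.76… = $17,539.86

$17,539.86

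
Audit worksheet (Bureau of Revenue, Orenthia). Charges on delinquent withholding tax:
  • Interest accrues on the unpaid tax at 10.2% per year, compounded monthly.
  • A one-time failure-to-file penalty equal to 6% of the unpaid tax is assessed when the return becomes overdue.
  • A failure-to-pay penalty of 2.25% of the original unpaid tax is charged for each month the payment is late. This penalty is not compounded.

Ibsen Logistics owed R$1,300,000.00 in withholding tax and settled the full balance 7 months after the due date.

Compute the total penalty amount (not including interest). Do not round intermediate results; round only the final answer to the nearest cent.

R$282,750.00

Failure-to-file penalty: 6% × R$1,300,000.00 = R$78,000.00
Failure-to-pay penalty = 2.25% × R$1,300,000.00 × 7 mo = R$204,750.00
Total penalty = R$78,000.00 + R$204,750.00 = R$282,750.00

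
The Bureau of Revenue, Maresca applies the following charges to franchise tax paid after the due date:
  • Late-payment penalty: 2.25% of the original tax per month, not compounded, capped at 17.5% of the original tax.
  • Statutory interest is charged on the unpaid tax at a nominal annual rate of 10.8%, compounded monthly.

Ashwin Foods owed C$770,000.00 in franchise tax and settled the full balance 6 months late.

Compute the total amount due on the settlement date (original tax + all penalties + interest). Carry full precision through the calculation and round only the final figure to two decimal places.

Penalty: 6 × 2.25% × C$770,000.00 = C$103,950.00 (below the 17.5% cap of C$134,750.00)
Interest (10.8%/yr ÷ 12 = 0.9%/month): C$770,000.00 × ((1 + 0.009)^6 − 1) = C$42,526.8527…
Total = C$770,000.00 + C$103,950.0000 + C$42,526.8527… = C$916,476.85

C$916,476.85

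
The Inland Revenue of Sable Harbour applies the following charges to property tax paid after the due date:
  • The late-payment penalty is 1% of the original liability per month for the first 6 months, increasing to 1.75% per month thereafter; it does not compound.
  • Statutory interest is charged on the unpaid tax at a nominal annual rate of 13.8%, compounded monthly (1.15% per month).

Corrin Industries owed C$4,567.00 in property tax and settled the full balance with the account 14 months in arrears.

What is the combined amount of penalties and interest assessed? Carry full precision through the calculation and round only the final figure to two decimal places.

Penalty, months 1–6: 6 × 1% × C$4,567.00 = C$274.02
Penalty, months 7–14: 8 × 1.75% × C$4,567.00 = C$639.38
Interest: C$4,567.00 × ((1 + 0.0115)^14 − 1) = C$4,567.00 × 0.1736063… = C$792.8598…
Penalties + interest = C$913.4000 + C$792.8598… = C$1,706.26

C$1,706.26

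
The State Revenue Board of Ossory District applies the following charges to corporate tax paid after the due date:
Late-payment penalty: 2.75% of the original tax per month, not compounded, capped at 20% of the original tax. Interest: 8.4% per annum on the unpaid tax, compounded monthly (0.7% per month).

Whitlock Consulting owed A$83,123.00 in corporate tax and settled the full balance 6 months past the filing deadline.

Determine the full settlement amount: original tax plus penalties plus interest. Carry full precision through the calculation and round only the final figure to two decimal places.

Penalty: 6 × 2.75% × A$83,123.00 = A$13,715.30… (below the 20% cap of A$16,624.60)
Interest: A$83,123.00 × ((1 + 0.007)^6 − 1) = A$83,123.00 × 0.0427419… = A$3,552.8346…
Total = A$83,123.00 + A$13,715.2950 + A$3,552.8346… = A$100,391.13

A$100,391.13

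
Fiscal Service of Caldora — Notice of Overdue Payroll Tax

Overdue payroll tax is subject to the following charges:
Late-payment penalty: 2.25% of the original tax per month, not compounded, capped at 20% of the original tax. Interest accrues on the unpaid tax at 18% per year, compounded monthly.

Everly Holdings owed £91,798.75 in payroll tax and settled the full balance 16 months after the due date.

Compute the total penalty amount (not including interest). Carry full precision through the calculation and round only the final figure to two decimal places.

Penalty (uncapped): 16 × 2.25% × £91,798.75 = £33,047.55; cap = 20% × £91,798.75 = £18,359.75 → penalty = £18,359.75

£18,359.75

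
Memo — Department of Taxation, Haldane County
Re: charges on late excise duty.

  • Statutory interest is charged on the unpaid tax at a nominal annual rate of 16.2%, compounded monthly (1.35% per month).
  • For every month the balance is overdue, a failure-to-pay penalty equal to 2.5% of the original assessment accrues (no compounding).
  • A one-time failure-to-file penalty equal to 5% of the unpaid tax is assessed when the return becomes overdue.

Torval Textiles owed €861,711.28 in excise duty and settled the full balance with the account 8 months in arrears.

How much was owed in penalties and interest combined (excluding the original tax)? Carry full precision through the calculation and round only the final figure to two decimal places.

€313,010.70

Failure-to-file penalty: 5% × €861,711.28 = €43,085.56…
Failure-to-pay penalty = 2.5% × €861,711.28 × 8 mo = €172,342.26…
Interest: €861,711.28 × ((1 + 0.0135)^8 − 1) = €861,711.28 × 0.1132431… = €97,582.8837…
Penalties + interest = €215,427.8200 + €97,582.8837… = €313,010.70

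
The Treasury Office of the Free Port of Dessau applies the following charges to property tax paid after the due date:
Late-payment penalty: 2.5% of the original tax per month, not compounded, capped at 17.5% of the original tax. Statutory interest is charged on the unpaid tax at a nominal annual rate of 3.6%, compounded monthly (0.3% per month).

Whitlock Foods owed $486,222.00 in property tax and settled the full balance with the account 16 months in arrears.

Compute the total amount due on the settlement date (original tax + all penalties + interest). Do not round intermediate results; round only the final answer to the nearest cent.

$595,182.05

Penalty (uncapped): 16 × 2.5% × $486,222.00 = $194,488.80; cap = 17.5% × $486,222.00 = $85,088.85 → penalty = $85,088.85
Interest: $486,222.00 × ((1 + 0.003)^16 − 1) = $486,222.00 × 0.0490953… = $23,871.1996…
Total = $486,222.00 + $85,088.8500 + $23,871.1996… = $595,182.05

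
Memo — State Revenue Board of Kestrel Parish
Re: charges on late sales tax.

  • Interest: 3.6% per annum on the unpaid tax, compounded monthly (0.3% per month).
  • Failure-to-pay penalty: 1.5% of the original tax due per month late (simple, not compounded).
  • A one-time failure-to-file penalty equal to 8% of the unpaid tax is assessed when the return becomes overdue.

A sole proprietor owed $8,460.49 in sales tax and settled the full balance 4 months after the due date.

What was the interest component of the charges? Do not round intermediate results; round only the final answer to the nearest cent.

$101.98

Interest: $8,460.49 × ((1 + 0.003)^4 − 1) = $8,460.49 × 0.0120541… = $101.9837…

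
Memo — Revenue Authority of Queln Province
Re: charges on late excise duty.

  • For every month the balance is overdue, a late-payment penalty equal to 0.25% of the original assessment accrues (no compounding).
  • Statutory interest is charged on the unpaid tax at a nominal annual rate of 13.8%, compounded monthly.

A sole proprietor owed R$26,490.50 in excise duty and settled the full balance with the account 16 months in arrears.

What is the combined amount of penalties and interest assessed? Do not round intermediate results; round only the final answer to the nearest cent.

R$6,377.70

Late-payment penalty: 16 × 0.25% × R$26,490.50 = R$1,059.62
Interest (13.8%/yr ÷ 12 = 1.15%/month): R$26,490.50 × ((1 + 0.0115)^16 − 1) = R$5,318.0849…
Penalties + interest = R$1,059.6200 + R$5,318.0849… = R$6,377.70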